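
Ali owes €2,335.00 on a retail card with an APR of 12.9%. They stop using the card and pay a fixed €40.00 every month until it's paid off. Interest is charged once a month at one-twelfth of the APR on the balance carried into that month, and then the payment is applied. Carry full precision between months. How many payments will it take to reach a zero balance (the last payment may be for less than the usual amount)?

Monthly rate r = 12.9%/12 = 1.075% = 0.01075.
Recurrence: B ← B·(1+r) − €40.00.
Month 1: interest €25.10; balance after payment €2,320.10.
Month 2: interest €24.94; balance after payment €2,305.04.
Closed form: n = −ln(1 − rB₀/P)/ln(1+r) = −ln(0.37247)/ln(1.01075) ≈ 92.363, so the balance reaches zero during payment 93.

93 payments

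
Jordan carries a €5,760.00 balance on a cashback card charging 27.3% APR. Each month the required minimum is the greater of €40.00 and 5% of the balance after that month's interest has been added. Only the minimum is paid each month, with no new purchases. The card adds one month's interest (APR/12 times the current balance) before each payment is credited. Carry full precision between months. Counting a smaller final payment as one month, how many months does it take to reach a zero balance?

96 months

Monthly rate r = 27.3%/12 = 2.275% = 0.02275.
While 5% of the post-interest balance exceeds €40.00, each month B ← (B·(1+r))·(1 − 0.05), i.e. B shrinks by the factor (1+r)·0.95 = 0.97161.
This holds for months 1–70. Entering month 71 the balance is €767.25; 5% of the post-interest balance is now below €40.00, so the flat €40.00 minimum applies from here.
From month 71 a fixed €40.00 at rate r clears €767.25 in 26 more payments. Total: 70 + 26 = 96 months.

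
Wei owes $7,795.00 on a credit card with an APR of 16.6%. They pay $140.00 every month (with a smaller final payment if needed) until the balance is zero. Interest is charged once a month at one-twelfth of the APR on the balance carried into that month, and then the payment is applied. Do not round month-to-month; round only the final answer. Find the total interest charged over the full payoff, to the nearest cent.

$7,191.27

Monthly rate r = 16.6%/12 = 1.38333% = 0.0138333.
Payoff takes n = ⌈−ln(1 − rB₀/P)/ln(1+r)⌉ = ⌈107.045⌉ = 108 payments; the last is $6.27.
Total paid = 107·$140.00 + $6.27 = $14,986.27.
Total interest = total paid − principal = $14,986.27 − $7,795.00 = $7,191.27.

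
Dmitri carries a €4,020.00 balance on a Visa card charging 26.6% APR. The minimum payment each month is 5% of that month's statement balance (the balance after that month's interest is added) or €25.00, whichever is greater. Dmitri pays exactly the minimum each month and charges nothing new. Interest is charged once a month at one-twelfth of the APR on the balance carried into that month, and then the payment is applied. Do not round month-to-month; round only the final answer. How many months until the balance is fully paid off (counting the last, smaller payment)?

98 months

Monthly rate r = 26.6%/12 = 2.21667% = 0.0221667.
While 5% of the post-interest balance exceeds €25.00, each month B ← (B·(1+r))·(1 − 0.05), i.e. B shrinks by the factor (1+r)·0.95 = 0.97106.
This holds for months 1–72. Entering month 73 the balance is €485.16; 5% of the post-interest balance is now below €25.00, so the flat €25.00 minimum applies from here.
From month 73 a fixed €25.00 at rate r clears €485.16 in 26 more payments. Total: 72 + 26 = 98 months.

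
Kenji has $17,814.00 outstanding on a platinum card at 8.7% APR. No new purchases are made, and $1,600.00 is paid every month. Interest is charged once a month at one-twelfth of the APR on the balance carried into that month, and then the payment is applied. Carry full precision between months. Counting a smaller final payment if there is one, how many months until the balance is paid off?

Monthly rate r = 8.7%/12 = 0.725% = 0.00725.
Recurrence: B ← B·(1+r) − $1,600.00.
Month 1: interest $129.15; balance after payment $16,343.15.
Month 2: interest $118.49; balance after payment $14,861.64.
Closed form: n = −ln(1 − rB₀/P)/ln(1+r) = −ln(0.91928)/ln(1.00725) ≈ 11.651, so the balance reaches zero during payment 12.

12 payments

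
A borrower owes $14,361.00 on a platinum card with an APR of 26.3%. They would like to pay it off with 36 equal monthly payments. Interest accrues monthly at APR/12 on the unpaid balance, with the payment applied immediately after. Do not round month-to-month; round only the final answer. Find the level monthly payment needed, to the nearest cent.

$580.91

Monthly rate r = 26.3%/12 = 2.19167% = 0.0219167.
Level-payment amortization: P = B₀·r / (1 − (1+r)^(−n)) = 14361.00·0.0219167 / (1 − 1.02192^(−36)).
Denominator 1 − (1+r)^(−36) = 0.541813129.
P = 314.745 / 0.541813129 ≈ 580.91.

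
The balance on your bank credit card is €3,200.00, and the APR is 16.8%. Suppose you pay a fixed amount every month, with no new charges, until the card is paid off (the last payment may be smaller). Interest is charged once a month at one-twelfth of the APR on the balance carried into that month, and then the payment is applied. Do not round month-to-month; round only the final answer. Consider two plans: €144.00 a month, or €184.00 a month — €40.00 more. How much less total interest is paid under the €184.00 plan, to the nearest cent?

Monthly rate r = 16.8%/12 = 1.4% = 0.014.
At €144.00/mo: n = ⌈−ln(1 − rB₀/P)/ln(1+r)⌉ = 27 payments (last €116.16); total interest = total paid − €3,200.00 = €660.16.
At €184.00/mo: 21 payments (last €12.87); total interest €492.87.
Interest saved = €660.16 − €492.87 = €167.29.

€167.29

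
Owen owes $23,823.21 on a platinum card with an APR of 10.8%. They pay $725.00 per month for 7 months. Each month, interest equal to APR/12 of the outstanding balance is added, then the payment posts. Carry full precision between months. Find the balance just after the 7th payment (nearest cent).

$20,151.11

Monthly rate r = 10.8%/12 = 0.9% = 0.009.
Each month: B ← B·(1+r) − $725.00.
Month 1: interest $214.41; balance after payment $23,312.62.
Month 2: interest $209.81; balance after payment $22,797.43.
Month 3: interest $205.18; balance after payment $22,277.61.
Month 4: interest $200.50; balance after payment $21,753.11.
Month 5: interest $195.78; balance after payment $21,223.89.
Month 6: interest $191.01; balance after payment $20,689.90.
Month 7: interest $186.21; balance after payment $20,151.11.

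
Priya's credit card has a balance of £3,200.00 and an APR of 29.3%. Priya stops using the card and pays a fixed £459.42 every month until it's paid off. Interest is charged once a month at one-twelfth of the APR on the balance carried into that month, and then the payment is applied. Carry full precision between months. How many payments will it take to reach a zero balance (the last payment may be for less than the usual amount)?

Monthly rate r = 29.3%/12 = 2.44167% = 0.0244167.
Recurrence: B ← B·(1+r) − £459.42.
Month 1: interest £78.13; balance after payment £2,818.71.
Month 2: interest £68.82; balance after payment £2,428.12.
Closed form: n = −ln(1 − rB₀/P)/ln(1+r) = −ln(0.82993)/ln(1.02442) ≈ 7.728, so the balance reaches zero during payment 8.

8 payments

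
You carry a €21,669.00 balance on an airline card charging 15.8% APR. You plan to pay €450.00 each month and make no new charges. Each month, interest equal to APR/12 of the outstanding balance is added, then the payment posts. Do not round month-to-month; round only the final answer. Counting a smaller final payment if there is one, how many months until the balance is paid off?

Monthly rate r = 15.8%/12 = 1.31667% = 0.0131667.
Recurrence: B ← B·(1+r) − €450.00.
Month 1: interest €285.31; balance after payment €21,504.31.
Month 2: interest €283.14; balance after payment €21,337.45.
Closed form: n = −ln(1 − rB₀/P)/ln(1+r) = −ln(0.36598)/ln(1.01317) ≈ 76.844, so the balance reaches zero during payment 77.

77 months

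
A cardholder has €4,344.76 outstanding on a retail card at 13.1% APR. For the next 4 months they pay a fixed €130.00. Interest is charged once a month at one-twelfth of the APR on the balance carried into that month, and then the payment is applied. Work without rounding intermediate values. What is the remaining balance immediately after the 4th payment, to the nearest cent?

Monthly rate r = 13.1%/12 = 1.09167% = 0.0109167.
Each month: B ← B·(1+r) − €130.00.
Month 1: interest €47.43; balance after payment €4,262.19.
Month 2: interest €46.53; balance after payment €4,178.72.
Month 3: interest €45.62; balance after payment €4,094.34.
Month 4: interest €44.70; balance after payment €4,009.03.

€4,009.03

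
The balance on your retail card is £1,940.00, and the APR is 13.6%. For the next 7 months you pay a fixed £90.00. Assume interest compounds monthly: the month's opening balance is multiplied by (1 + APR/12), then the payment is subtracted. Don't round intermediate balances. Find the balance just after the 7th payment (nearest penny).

Monthly rate r = 13.6%/12 = 1.13333% = 0.0113333.
Each month: B ← B·(1+r) − £90.00.
Month 1: interest £21.99; balance after payment £1,871.99.
Month 2: interest £21.22; balance after payment £1,803.20.
Month 3: interest £20.44; balance after payment £1,733.64.
Month 4: interest £19.65; balance after payment £1,663.29.
Month 5: interest £18.85; balance after payment £1,592.14.
Month 6: interest £18.04; balance after payment £1,520.18.
Month 7: interest £17.23; balance after payment £1,447.41.

£1,447.41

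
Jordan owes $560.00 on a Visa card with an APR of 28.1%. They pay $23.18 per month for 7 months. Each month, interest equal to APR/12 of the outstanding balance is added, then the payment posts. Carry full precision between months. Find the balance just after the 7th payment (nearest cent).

$484.39

Monthly rate r = 28.1%/12 = 2.34167% = 0.0234167.
Each month: B ← B·(1+r) − $23.18.
Month 1: interest $13.11; balance after payment $549.93.
Month 2: interest $12.88; balance after payment $539.63.
Month 3: interest $12.64; balance after payment $529.09.
Month 4: interest $12.39; balance after payment $518.30.
Month 5: interest $12.14; balance after payment $507.25.
Month 6: interest $11.88; balance after payment $495.95.
Month 7: interest $11.61; balance after payment $484.39.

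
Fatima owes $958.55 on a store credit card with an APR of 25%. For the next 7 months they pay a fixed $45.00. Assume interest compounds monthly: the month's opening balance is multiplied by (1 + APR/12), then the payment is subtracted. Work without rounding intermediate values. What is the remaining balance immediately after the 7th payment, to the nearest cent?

Monthly rate r = 25%/12 = 2.08333% = 0.0208333.
Each month: B ← B·(1+r) − $45.00.
Month 1: interest $19.97; balance after payment $933.52.
Month 2: interest $19.45; balance after payment $907.97.
Month 3: interest $18.92; balance after payment $881.88.
Month 4: interest $18.37; balance after payment $855.26.
Month 5: interest $17.82; balance after payment $828.07.
Month 6: interest $17.25; balance after payment $800.33.
Month 7: interest $16.67; balance after payment $772.00.

$772.00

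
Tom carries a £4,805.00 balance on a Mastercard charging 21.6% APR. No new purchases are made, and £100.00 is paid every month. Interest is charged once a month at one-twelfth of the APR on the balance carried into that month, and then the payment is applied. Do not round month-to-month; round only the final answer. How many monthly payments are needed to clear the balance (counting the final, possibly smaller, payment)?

Monthly rate r = 21.6%/12 = 1.8% = 0.018.
Recurrence: B ← B·(1+r) − £100.00.
Month 1: interest £86.49; balance after payment £4,791.49.
Month 2: interest £86.25; balance after payment £4,777.74.
Closed form: n = −ln(1 − rB₀/P)/ln(1+r) = −ln(0.1351)/ln(1.018) ≈ 112.206, so the balance reaches zero during payment 113.

113 months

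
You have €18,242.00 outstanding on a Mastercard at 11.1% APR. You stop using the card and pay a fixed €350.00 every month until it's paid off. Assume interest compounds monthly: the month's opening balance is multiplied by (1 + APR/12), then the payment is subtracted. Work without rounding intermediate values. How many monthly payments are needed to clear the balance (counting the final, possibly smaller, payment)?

72 payments

Monthly rate r = 11.1%/12 = 0.925% = 0.00925.
Recurrence: B ← B·(1+r) − €350.00.
Month 1: interest €168.74; balance after payment €18,060.74.
Month 2: interest €167.06; balance after payment €17,877.80.
Closed form: n = −ln(1 − rB₀/P)/ln(1+r) = −ln(0.51789)/ln(1.00925) ≈ 71.463, so the balance reaches zero during payment 72.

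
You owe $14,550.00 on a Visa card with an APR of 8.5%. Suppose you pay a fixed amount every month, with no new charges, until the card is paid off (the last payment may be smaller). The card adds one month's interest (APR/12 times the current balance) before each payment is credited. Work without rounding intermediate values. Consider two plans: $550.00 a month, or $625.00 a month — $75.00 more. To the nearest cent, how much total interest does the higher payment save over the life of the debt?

Monthly rate r = 8.5%/12 = 0.708333% = 0.00708333.
At $550.00/mo: n = ⌈−ln(1 − rB₀/P)/ln(1+r)⌉ = 30 payments (last $219.19); total interest = total paid − $14,550.00 = $1,619.19.
At $625.00/mo: 26 payments (last $332.13); total interest $1,407.13.
Interest saved = $1,619.19 − $1,407.13 = $212.06.

$212.06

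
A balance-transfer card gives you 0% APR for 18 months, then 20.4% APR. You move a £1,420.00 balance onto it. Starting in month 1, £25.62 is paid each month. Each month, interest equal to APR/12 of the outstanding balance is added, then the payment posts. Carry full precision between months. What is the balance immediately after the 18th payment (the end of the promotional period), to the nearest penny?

Promo months 1–18 at r₀ = 0%/12 = 0; months 19+ at r₁ = 20.4%/12 = 0.017.
After month 18 (no interest yet): B = £1,420.00 − 18·£25.62 = £958.84.

£958.84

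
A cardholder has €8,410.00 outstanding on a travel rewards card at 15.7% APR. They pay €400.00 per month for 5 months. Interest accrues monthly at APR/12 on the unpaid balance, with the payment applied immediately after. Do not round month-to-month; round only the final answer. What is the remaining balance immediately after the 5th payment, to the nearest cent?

€6,921.72

Monthly rate r = 15.7%/12 = 1.30833% = 0.0130833.
Each month: B ← B·(1+r) − €400.00.
Month 1: interest €110.03; balance after payment €8,120.03.
Month 2: interest €106.24; balance after payment €7,826.27.
Month 3: interest €102.39; balance after payment €7,528.66.
Month 4: interest €98.50; balance after payment €7,227.16.
Month 5: interest €94.56; balance after payment €6,921.72.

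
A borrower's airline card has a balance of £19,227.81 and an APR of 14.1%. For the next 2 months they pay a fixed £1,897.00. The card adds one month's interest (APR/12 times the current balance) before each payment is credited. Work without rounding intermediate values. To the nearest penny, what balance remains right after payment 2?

£15,866.03

Monthly rate r = 14.1%/12 = 1.175% = 0.01175.
Each month: B ← B·(1+r) − £1,897.00.
Month 1: interest £225.93; balance after payment £17,556.74.
Month 2: interest £206.29; balance after payment £15,866.03.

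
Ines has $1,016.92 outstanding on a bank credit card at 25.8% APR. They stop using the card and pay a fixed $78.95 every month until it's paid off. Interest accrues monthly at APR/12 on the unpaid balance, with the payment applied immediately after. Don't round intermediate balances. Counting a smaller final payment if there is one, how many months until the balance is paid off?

16 months

Monthly rate r = 25.8%/12 = 2.15% = 0.0215.
Recurrence: B ← B·(1+r) − $78.95.
Month 1: interest $21.86; balance after payment $959.83.
Month 2: interest $20.64; balance after payment $901.52.
Closed form: n = −ln(1 − rB₀/P)/ln(1+r) = −ln(0.72307)/ln(1.0215) ≈ 15.243, so the balance reaches zero during payment 16.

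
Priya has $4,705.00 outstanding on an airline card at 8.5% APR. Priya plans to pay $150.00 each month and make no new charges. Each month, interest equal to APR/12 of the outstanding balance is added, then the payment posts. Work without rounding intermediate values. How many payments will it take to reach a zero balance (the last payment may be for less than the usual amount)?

Monthly rate r = 8.5%/12 = 0.708333% = 0.00708333.
Recurrence: B ← B·(1+r) − $150.00.
Month 1: interest $33.33; balance after payment $4,588.33.
Month 2: interest $32.50; balance after payment $4,470.83.
Closed form: n = −ln(1 − rB₀/P)/ln(1+r) = −ln(0.77782)/ln(1.00708) ≈ 35.598, so the balance reaches zero during payment 36.

36 payments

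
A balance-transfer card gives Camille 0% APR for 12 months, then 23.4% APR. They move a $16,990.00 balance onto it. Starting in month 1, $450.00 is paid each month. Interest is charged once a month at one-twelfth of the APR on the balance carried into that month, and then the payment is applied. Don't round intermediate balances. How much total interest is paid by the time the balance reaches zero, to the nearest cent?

$4,665.94

Promo months 1–12 at r₀ = 0%/12 = 0; months 13+ at r₁ = 23.4%/12 = 0.0195.
After month 12 (no interest yet): B = $16,990.00 − 12·$450.00 = $11,590.00.
Then at r₁ with $450.00/mo: n₂ = −ln(1 − r₁·B/P)/ln(1+r₁) ≈ 36.12 → 37 more payments.
Total paid = 48·$450.00 + $55.94 = $21,655.94; interest = $21,655.94 − $16,990.00 = $4,665.94.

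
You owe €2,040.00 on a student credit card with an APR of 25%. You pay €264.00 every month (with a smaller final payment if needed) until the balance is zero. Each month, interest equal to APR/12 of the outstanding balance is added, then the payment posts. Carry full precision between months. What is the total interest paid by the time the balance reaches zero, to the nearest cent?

€208.04

Monthly rate r = 25%/12 = 2.08333% = 0.0208333.
Payoff takes n = ⌈−ln(1 − rB₀/P)/ln(1+r)⌉ = ⌈8.513⌉ = 9 payments; the last is €136.04.
Total paid = 8·€264.00 + €136.04 = €2,248.04.
Total interest = total paid − principal = €2,248.04 − €2,040.00 = €208.04.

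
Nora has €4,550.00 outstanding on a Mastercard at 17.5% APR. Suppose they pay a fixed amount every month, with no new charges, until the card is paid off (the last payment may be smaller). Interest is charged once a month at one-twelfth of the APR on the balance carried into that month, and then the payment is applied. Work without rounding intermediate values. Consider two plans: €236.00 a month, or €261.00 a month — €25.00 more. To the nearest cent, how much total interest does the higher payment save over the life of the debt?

€92.92

Monthly rate r = 17.5%/12 = 1.45833% = 0.0145833.
At €236.00/mo: n = ⌈−ln(1 − rB₀/P)/ln(1+r)⌉ = 23 payments (last €189.40); total interest = total paid − €4,550.00 = €831.40.
At €261.00/mo: 21 payments (last €68.48); total interest €738.48.
Interest saved = €831.40 − €738.48 = €92.92.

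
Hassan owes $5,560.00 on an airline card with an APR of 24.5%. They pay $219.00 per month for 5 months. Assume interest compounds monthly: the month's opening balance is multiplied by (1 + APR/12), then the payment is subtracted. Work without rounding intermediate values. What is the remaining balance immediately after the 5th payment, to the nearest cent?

$5,010.60

Monthly rate r = 24.5%/12 = 2.04167% = 0.0204167.
Each month: B ← B·(1+r) − $219.00.
Month 1: interest $113.52; balance after payment $5,454.52.
Month 2: interest $111.36; balance after payment $5,346.88.
Month 3: interest $109.17; balance after payment $5,237.05.
Month 4: interest $106.92; balance after payment $5,124.97.
Month 5: interest $104.63; balance after payment $5,010.60.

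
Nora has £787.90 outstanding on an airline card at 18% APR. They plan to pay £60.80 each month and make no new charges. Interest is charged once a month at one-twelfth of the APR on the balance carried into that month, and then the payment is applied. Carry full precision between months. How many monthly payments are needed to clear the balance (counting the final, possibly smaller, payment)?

Monthly rate r = 18%/12 = 1.5% = 0.015.
Recurrence: B ← B·(1+r) − £60.80.
Month 1: interest £11.82; balance after payment £738.92.
Month 2: interest £11.08; balance after payment £689.20.
Closed form: n = −ln(1 − rB₀/P)/ln(1+r) = −ln(0.80562)/ln(1.015) ≈ 14.518, so the balance reaches zero during payment 15.

15 months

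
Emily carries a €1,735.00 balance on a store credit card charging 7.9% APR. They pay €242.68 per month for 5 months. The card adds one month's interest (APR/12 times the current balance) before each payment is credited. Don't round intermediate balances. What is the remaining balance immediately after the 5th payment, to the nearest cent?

Monthly rate r = 7.9%/12 = 0.658333% = 0.00658333.
Each month: B ← B·(1+r) − €242.68.
Month 1: interest €11.42; balance after payment €1,503.74.
Month 2: interest €9.90; balance after payment €1,270.96.
Month 3: interest €8.37; balance after payment €1,036.65.
Month 4: interest €6.82; balance after payment €800.79.
Month 5: interest €5.27; balance after payment €563.39.

€563.39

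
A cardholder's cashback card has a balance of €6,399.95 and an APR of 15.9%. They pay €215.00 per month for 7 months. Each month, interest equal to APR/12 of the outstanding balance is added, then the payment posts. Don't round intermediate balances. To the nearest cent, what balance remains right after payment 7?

Monthly rate r = 15.9%/12 = 1.325% = 0.01325.
Each month: B ← B·(1+r) − €215.00.
Month 1: interest €84.80; balance after payment €6,269.75.
Month 2: interest €83.07; balance after payment €6,137.82.
Month 3: interest €81.33; balance after payment €6,004.15.
Month 4: interest €79.55; balance after payment €5,868.70.
Month 5: interest €77.76; balance after payment €5,731.46.
Month 6: interest €75.94; balance after payment €5,592.41.
Month 7: interest €74.10; balance after payment €5,451.51.

€5,451.51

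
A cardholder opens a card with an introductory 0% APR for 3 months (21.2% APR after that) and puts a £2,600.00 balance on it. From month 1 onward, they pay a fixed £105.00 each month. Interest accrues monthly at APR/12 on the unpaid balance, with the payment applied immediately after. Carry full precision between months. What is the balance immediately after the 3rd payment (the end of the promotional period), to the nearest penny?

Promo months 1–3 at r₀ = 0%/12 = 0; months 4+ at r₁ = 21.2%/12 = 0.0176667.
After month 3 (no interest yet): B = £2,600.00 − 3·£105.00 = £2,285.00.

£2,285.00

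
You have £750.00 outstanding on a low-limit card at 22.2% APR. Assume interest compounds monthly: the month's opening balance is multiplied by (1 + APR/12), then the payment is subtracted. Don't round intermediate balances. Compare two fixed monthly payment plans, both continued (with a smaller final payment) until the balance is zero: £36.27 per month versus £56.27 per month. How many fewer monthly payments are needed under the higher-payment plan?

11 fewer payments

Monthly rate r = 22.2%/12 = 1.85% = 0.0185.
At £36.27/mo: n = ⌈−ln(1 − rB₀/P)/ln(1+r)⌉ = 27 payments (last £11.05); total interest = total paid − £750.00 = £204.07.
At £56.27/mo: 16 payments (last £25.20); total interest £119.25.
Payments saved = 27 − 16 = 11.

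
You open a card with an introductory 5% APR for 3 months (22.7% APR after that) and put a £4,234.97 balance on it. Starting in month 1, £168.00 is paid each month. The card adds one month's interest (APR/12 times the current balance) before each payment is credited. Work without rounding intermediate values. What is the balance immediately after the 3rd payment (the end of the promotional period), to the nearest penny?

Promo months 1–3 at r₀ = 5%/12 = 0.00416667; months 4+ at r₁ = 22.7%/12 = 0.0189167.
After month 3: iterate B ← B·(1+r₀) − £168.00 for 3 months → £3,782.03.

£3,782.03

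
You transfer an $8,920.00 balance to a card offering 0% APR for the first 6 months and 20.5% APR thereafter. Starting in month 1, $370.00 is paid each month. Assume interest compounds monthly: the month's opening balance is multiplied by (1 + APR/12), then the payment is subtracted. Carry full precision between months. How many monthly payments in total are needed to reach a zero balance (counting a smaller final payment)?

Promo months 1–6 at r₀ = 0%/12 = 0; months 7+ at r₁ = 20.5%/12 = 0.0170833.
After month 6 (no interest yet): B = $8,920.00 − 6·$370.00 = $6,700.00.
Then at r₁ with $370.00/mo: n₂ = −ln(1 − r₁·B/P)/ln(1+r₁) ≈ 21.85 → 22 more payments.

28 payments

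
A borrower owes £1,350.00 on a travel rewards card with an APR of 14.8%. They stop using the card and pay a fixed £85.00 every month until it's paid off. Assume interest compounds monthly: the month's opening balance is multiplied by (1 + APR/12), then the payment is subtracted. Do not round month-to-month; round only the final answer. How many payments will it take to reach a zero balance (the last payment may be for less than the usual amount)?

18 payments

Monthly rate r = 14.8%/12 = 1.23333% = 0.0123333.
Recurrence: B ← B·(1+r) − £85.00.
Month 1: interest £16.65; balance after payment £1,281.65.
Month 2: interest £15.81; balance after payment £1,212.46.
Closed form: n = −ln(1 − rB₀/P)/ln(1+r) = −ln(0.80412)/ln(1.01233) ≈ 17.785, so the balance reaches zero during payment 18.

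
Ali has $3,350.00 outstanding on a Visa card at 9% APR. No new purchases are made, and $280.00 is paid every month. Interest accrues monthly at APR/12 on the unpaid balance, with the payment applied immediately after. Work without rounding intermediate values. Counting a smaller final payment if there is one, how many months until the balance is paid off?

Monthly rate r = 9%/12 = 0.75% = 0.0075.
Recurrence: B ← B·(1+r) − $280.00.
Month 1: interest $25.12; balance after payment $3,095.12.
Month 2: interest $23.21; balance after payment $2,838.34.
Closed form: n = −ln(1 − rB₀/P)/ln(1+r) = −ln(0.91027)/ln(1.0075) ≈ 12.582, so the balance reaches zero during payment 13.

13 payments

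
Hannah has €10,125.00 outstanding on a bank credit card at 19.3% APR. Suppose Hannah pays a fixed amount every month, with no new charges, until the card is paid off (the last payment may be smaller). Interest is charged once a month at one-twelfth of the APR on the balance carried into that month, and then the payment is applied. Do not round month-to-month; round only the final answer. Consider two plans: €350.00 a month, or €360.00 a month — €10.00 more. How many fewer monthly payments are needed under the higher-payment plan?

2 fewer payments

Monthly rate r = 19.3%/12 = 1.60833% = 0.0160833.
At €350.00/mo: n = ⌈−ln(1 − rB₀/P)/ln(1+r)⌉ = 40 payments (last €82.32); total interest = total paid − €10,125.00 = €3,607.32.
At €360.00/mo: 38 payments (last €265.87); total interest €3,460.87.
Payments saved = 40 − 38 = 2.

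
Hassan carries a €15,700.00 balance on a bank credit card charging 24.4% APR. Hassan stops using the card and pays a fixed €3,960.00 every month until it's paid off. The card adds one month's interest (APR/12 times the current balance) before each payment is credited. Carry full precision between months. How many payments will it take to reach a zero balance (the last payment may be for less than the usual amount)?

Monthly rate r = 24.4%/12 = 2.03333% = 0.0203333.
Recurrence: B ← B·(1+r) − €3,960.00.
Month 1: interest €319.23; balance after payment €12,059.23.
Month 2: interest €245.20; balance after payment €8,344.44.
Month 3: interest €169.67; balance after payment €4,554.11.
Month 4: interest €92.60; balance after payment €686.71.
Month 5: interest €13.96; balance after payment €0.00.

5 payments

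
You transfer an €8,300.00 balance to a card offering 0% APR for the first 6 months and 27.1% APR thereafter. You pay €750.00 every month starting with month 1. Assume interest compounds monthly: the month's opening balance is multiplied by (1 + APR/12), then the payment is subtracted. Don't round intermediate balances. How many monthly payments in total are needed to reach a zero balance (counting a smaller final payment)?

12 months

Promo months 1–6 at r₀ = 0%/12 = 0; months 7+ at r₁ = 27.1%/12 = 0.0225833.
After month 6 (no interest yet): B = €8,300.00 − 6·€750.00 = €3,800.00.
Then at r₁ with €750.00/mo: n₂ = −ln(1 − r₁·B/P)/ln(1+r₁) ≈ 5.44 → 6 more payments.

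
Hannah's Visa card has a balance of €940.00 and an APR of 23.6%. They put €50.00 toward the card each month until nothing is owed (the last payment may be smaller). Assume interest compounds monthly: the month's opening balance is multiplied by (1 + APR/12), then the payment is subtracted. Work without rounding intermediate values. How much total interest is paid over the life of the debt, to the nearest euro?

Monthly rate r = 23.6%/12 = 1.96667% = 0.0196667.
Payoff takes n = ⌈−ln(1 − rB₀/P)/ln(1+r)⌉ = ⌈23.702⌉ = 24 payments; the last is €35.20.
Total paid = 23·€50.00 + €35.20 = €1,185.20.
Total interest = total paid − principal = €1,185.20 − €940.00 = €245.20.

€245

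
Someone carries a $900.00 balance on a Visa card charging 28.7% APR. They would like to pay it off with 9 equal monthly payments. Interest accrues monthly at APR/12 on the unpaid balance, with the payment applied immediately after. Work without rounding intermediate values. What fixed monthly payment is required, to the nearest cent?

Monthly rate r = 28.7%/12 = 2.39167% = 0.0239167.
Level-payment amortization: P = B₀·r / (1 − (1+r)^(−n)) = 900.00·0.0239167 / (1 − 1.02392^(−9)).
Denominator 1 − (1+r)^(−9) = 0.191614547.
P = 21.525 / 0.191614547 ≈ 112.33.

$112.33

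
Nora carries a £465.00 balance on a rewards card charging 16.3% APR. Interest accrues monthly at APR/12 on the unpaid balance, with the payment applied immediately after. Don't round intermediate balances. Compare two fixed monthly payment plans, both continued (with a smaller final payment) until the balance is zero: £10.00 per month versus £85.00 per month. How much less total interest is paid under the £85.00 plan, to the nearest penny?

£253.62

Monthly rate r = 16.3%/12 = 1.35833% = 0.0135833.
At £10.00/mo: n = ⌈−ln(1 − rB₀/P)/ln(1+r)⌉ = 75 payments (last £0.19); total interest = total paid − £465.00 = £275.19.
At £85.00/mo: 6 payments (last £61.57); total interest £21.57.
Interest saved = £275.19 − £21.57 = £253.62.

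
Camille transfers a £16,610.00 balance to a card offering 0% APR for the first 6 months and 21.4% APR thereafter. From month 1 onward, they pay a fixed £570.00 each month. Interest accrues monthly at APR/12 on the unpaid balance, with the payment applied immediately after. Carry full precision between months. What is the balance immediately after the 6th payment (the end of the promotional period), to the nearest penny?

£13,190.00

Promo months 1–6 at r₀ = 0%/12 = 0; months 7+ at r₁ = 21.4%/12 = 0.0178333.
After month 6 (no interest yet): B = £16,610.00 − 6·£570.00 = £13,190.00.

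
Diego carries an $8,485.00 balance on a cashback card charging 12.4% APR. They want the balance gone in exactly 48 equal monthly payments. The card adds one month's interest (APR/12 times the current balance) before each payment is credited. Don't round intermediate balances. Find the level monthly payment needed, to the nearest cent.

$225.11

Monthly rate r = 12.4%/12 = 1.03333% = 0.0103333.
Level-payment amortization: P = B₀·r / (1 − (1+r)^(−n)) = 8485.00·0.0103333 / (1 − 1.01033^(−48)).
Denominator 1 − (1+r)^(−48) = 0.389486487.
P = 87.6783 / 0.389486487 ≈ 225.11.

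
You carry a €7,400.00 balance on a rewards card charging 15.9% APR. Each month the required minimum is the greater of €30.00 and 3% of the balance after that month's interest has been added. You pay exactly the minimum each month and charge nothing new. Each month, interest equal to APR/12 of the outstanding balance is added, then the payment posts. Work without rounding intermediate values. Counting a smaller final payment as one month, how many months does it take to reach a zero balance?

Monthly rate r = 15.9%/12 = 1.325% = 0.01325.
While 3% of the post-interest balance exceeds €30.00, each month B ← (B·(1+r))·(1 − 0.03), i.e. B shrinks by the factor (1+r)·0.97 = 0.98285.
This holds for months 1–117. Entering month 118 the balance is €978.07; 3% of the post-interest balance is now below €30.00, so the flat €30.00 minimum applies from here.
From month 118 a fixed €30.00 at rate r clears €978.07 in 43 more payments. Total: 117 + 43 = 160 months.

160 months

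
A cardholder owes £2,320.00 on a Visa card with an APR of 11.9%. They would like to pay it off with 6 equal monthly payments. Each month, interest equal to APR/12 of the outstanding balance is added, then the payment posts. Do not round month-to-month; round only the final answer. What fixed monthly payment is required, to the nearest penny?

Monthly rate r = 11.9%/12 = 0.991667% = 0.00991667.
Level-payment amortization: P = B₀·r / (1 − (1+r)^(−n)) = 2320.00·0.00991667 / (1 − 1.00992^(−6)).
Denominator 1 − (1+r)^(−6) = 0.057488271.
P = 23.0067 / 0.057488271 ≈ 400.20.

£400.20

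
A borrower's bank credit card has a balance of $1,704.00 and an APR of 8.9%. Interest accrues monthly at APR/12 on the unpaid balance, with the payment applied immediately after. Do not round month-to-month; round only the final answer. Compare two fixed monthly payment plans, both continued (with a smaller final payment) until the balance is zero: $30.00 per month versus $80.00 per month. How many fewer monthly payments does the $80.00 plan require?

51 fewer payments

Monthly rate r = 8.9%/12 = 0.741667% = 0.00741667.
At $30.00/mo: n = ⌈−ln(1 − rB₀/P)/ln(1+r)⌉ = 75 payments (last $0.43); total interest = total paid − $1,704.00 = $516.43.
At $80.00/mo: 24 payments (last $21.62); total interest $157.62.
Payments saved = 75 − 24 = 51.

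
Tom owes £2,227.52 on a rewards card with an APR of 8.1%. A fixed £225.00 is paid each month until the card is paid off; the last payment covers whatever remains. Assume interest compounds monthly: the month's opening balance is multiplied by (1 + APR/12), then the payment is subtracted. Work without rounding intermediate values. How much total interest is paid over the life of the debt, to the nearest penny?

£85.84

Monthly rate r = 8.1%/12 = 0.675% = 0.00675.
Payoff takes n = ⌈−ln(1 − rB₀/P)/ln(1+r)⌉ = ⌈10.281⌉ = 11 payments; the last is £63.36.
Total paid = 10·£225.00 + £63.36 = £2,313.36.
Total interest = total paid − principal = £2,313.36 − £2,227.52 = £85.84.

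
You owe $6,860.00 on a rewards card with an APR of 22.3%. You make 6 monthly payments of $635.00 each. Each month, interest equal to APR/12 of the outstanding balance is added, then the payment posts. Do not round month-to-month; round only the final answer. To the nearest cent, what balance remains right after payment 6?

$3,669.86

Monthly rate r = 22.3%/12 = 1.85833% = 0.0185833.
Each month: B ← B·(1+r) − $635.00.
Month 1: interest $127.48; balance after payment $6,352.48.
Month 2: interest $118.05; balance after payment $5,835.53.
Month 3: interest $108.44; balance after payment $5,308.98.
Month 4: interest $98.66; balance after payment $4,772.63.
Month 5: interest $88.69; balance after payment $4,226.33.
Month 6: interest $78.54; balance after payment $3,669.86.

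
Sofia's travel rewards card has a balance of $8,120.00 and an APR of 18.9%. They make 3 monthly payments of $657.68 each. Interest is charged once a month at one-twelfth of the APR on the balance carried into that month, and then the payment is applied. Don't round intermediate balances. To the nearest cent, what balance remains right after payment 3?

$6,505.47

Monthly rate r = 18.9%/12 = 1.575% = 0.01575.
Each month: B ← B·(1+r) − $657.68.
Month 1: interest $127.89; balance after payment $7,590.21.
Month 2: interest $119.55; balance after payment $7,052.08.
Month 3: interest $111.07; balance after payment $6,505.47.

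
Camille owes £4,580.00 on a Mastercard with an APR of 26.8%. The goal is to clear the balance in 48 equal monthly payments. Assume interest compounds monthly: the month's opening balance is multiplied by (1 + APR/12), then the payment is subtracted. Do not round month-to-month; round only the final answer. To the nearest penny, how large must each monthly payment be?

Monthly rate r = 26.8%/12 = 2.23333% = 0.0223333.
Level-payment amortization: P = B₀·r / (1 − (1+r)^(−n)) = 4580.00·0.0223333 / (1 − 1.02233^(−48)).
Denominator 1 − (1+r)^(−48) = 0.653615078.
P = 102.287 / 0.653615078 ≈ 156.49.

£156.49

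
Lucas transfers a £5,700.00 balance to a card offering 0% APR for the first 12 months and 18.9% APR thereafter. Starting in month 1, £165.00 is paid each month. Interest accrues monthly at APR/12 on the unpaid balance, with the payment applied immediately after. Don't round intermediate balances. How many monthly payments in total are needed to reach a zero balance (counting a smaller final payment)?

Promo months 1–12 at r₀ = 0%/12 = 0; months 13+ at r₁ = 18.9%/12 = 0.01575.
After month 12 (no interest yet): B = £5,700.00 − 12·£165.00 = £3,720.00.
Then at r₁ with £165.00/mo: n₂ = −ln(1 − r₁·B/P)/ln(1+r₁) ≈ 28.07 → 29 more payments.

41 payments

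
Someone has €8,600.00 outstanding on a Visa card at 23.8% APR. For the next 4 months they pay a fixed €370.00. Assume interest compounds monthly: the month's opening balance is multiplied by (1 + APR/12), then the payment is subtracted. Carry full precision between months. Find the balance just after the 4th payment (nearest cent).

€7,778.22

Monthly rate r = 23.8%/12 = 1.98333% = 0.0198333.
Each month: B ← B·(1+r) − €370.00.
Month 1: interest €170.57; balance after payment €8,400.57.
Month 2: interest €166.61; balance after payment €8,197.18.
Month 3: interest €162.58; balance after payment €7,989.76.
Month 4: interest €158.46; balance after payment €7,778.22.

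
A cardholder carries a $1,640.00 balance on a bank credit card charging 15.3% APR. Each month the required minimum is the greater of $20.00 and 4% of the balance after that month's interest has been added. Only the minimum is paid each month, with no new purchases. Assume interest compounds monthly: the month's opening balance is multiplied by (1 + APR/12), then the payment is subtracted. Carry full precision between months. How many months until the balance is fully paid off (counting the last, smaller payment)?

73 months

Monthly rate r = 15.3%/12 = 1.275% = 0.01275.
While 4% of the post-interest balance exceeds $20.00, each month B ← (B·(1+r))·(1 − 0.04), i.e. B shrinks by the factor (1+r)·0.96 = 0.97224.
This holds for months 1–43. Entering month 44 the balance is $488.77; 4% of the post-interest balance is now below $20.00, so the flat $20.00 minimum applies from here.
From month 44 a fixed $20.00 at rate r clears $488.77 in 30 more payments. Total: 43 + 30 = 73 months.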